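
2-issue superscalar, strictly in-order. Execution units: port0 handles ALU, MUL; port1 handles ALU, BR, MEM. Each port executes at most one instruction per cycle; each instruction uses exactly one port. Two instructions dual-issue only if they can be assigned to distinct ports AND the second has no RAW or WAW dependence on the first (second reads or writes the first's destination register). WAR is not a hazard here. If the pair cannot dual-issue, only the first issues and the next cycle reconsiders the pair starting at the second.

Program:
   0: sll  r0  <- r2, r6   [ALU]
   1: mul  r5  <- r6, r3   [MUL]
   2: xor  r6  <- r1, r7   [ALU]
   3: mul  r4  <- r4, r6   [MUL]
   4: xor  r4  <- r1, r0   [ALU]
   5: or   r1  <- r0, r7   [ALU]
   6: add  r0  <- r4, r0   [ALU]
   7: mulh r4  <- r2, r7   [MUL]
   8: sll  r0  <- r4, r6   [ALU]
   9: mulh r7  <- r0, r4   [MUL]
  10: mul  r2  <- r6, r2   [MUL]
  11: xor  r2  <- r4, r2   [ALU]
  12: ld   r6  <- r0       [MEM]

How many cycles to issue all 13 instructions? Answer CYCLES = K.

CYCLES = 9

[0] i0/i1  sll.ALU;mul.MUL  -- 2-wide
[1] i2  xor.ALU  -- RAW r6
[2] i3  mul.MUL  -- WAW r4
[3] i4/i5  xor.ALU;or.ALU  -- 2-wide
[4] i6/i7  add.ALU;mulh.MUL  -- 2-wide
[5] i8  sll.ALU  -- RAW r0
[6] i9  mulh.MUL  -- no-port MUL/MUL
[7] i10  mul.MUL  -- RAW+WAW r2
[8] i11/i12  xor.ALU;ld.MEM  -- 2-wide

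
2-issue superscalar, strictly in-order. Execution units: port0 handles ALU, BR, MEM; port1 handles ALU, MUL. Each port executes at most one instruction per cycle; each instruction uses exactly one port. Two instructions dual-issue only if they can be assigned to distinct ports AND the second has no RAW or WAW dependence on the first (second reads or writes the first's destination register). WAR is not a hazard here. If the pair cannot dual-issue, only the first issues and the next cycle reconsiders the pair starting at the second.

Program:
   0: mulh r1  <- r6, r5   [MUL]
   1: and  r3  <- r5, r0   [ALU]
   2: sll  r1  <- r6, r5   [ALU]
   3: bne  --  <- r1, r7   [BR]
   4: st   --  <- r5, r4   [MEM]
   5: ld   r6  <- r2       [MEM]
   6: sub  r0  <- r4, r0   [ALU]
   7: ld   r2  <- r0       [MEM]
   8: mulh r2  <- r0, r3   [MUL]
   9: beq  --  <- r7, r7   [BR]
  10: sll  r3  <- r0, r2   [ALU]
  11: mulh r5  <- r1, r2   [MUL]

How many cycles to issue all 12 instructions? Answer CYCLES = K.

#0 head=0: mulh.MUL and.ALU i0/i1 dual
#1 head=2: sll.ALU i2 RAW r1
#2 head=3: bne.BR i3 no-port BR/MEM
#3 head=4: st.MEM i4 no-port MEM/MEM
#4 head=5: ld.MEM sub.ALU i5/i6 dual
#5 head=7: ld.MEM i7 WAW r2
#6 head=8: mulh.MUL beq.BR i8/i9 dual
#7 head=10: sll.ALU mulh.MUL i10/i11 dual

CYCLES = 8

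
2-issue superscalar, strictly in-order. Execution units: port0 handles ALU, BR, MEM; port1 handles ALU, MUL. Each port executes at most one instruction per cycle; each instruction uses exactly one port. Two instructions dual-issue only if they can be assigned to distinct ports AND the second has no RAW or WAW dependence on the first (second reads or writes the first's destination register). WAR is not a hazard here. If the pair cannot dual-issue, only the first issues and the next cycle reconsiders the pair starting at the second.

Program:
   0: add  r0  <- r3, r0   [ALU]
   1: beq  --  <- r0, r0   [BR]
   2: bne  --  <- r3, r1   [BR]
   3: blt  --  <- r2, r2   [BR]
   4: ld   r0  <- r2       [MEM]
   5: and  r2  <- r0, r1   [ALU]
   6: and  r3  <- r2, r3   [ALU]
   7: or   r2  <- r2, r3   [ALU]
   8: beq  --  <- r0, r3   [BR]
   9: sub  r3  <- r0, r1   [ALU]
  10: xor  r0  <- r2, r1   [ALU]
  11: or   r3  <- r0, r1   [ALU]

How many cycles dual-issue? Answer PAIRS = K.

PAIRS = 2

#0 head=0: add i0 RAW r0
#1 head=1: beq i1 no-port BR/BR
#2 head=2: bne i2 no-port BR/BR
#3 head=3: blt i3 no-port BR/MEM
#4 head=4: ld i4 RAW r0
#5 head=5: and i5 RAW r2
#6 head=6: and i6 RAW r3
#7 head=7: or;beq i7,i8 pair
#8 head=9: sub;xor i9,i10 pair
#9 head=11: or i11 tail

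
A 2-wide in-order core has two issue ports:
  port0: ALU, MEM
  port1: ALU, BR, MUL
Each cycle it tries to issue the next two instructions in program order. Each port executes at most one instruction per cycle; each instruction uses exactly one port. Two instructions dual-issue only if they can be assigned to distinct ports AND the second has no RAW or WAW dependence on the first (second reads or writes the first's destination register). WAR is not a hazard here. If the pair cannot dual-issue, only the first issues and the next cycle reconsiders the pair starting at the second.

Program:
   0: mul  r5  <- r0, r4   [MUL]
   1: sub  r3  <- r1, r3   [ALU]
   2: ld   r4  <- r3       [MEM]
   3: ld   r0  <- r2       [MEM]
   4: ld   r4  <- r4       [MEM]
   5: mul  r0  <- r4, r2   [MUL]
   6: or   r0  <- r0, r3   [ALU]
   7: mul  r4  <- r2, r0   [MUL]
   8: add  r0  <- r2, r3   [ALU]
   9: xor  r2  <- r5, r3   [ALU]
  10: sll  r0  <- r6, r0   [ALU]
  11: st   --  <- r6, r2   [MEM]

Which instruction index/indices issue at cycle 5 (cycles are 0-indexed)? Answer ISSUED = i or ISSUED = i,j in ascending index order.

ISSUED = 6

[0] i0,i1  mul+sub  -- 2-wide
[1] i2  ld  -- no-port MEM/MEM
[2] i3  ld  -- no-port MEM/MEM
[3] i4  ld  -- RAW r4
[4] i5  mul  -- RAW+WAW r0
[5] i6  or  -- RAW r0
[6] i7,i8  mul+add  -- 2-wide
[7] i9,i10  xor+sll  -- 2-wide
[8] i11  st  -- tail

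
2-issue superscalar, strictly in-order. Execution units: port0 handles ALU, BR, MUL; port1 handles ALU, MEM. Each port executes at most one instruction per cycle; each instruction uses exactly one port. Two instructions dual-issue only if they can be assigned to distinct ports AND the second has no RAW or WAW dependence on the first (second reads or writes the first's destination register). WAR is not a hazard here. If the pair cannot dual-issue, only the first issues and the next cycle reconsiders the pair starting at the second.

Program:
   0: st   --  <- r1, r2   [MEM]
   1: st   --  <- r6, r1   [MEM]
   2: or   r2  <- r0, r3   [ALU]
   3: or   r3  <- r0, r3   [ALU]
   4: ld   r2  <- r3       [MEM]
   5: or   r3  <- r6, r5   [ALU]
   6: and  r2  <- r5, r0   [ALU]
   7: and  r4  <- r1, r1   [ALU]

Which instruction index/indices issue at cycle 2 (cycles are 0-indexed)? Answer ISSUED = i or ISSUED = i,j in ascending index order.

0. st.MEM @i0  | no-port MEM/MEM
1. st.MEM or.ALU @i1/i2  | pair
2. or.ALU @i3  | RAW r3
3. ld.MEM or.ALU @i4/i5  | pair
4. and.ALU and.ALU @i6/i7  | pair

ISSUED = 3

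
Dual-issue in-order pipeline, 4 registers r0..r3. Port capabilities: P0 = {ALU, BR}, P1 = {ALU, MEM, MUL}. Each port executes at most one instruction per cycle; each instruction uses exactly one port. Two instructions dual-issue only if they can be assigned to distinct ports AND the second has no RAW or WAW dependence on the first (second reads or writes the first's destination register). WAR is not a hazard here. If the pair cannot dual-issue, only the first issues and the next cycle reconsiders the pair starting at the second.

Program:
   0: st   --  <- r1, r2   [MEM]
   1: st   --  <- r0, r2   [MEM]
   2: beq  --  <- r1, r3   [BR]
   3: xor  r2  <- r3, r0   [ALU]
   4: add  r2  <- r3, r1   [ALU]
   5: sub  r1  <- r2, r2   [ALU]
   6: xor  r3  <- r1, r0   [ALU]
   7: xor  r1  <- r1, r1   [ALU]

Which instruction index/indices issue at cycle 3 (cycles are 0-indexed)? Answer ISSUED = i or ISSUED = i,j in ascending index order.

ISSUED = 4

t=0 i0:st ; no-port MEM/MEM
t=1 i1+i2:st beq ; dual
t=2 i3:xor ; WAW r2
t=3 i4:add ; RAW r2
t=4 i5:sub ; RAW r1
t=5 i6+i7:xor xor ; dual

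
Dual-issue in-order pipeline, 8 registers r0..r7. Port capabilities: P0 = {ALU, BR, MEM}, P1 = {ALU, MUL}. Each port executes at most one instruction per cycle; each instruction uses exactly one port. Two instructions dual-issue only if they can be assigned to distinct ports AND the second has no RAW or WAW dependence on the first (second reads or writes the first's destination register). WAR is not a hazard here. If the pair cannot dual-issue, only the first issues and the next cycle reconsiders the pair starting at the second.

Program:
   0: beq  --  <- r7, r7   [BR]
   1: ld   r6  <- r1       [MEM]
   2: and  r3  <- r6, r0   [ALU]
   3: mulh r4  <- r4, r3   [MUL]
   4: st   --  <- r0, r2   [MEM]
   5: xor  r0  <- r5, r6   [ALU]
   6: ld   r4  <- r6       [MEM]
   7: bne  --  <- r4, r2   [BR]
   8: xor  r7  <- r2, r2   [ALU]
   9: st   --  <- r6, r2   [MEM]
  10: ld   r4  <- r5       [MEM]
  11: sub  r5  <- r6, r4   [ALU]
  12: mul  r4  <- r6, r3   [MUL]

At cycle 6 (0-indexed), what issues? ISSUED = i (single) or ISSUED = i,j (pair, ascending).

  cy0 -> i0 (beq) no-port BR/MEM
  cy1 -> i1 (ld) RAW r6
  cy2 -> i2 (and) RAW r3
  cy3 -> i3,i4 (mulh st) pair
  cy4 -> i5,i6 (xor ld) pair
  cy5 -> i7,i8 (bne xor) pair
  cy6 -> i9 (st) no-port MEM/MEM
  cy7 -> i10 (ld) RAW r4
  cy8 -> i11,i12 (sub mul) pair

ISSUED = 9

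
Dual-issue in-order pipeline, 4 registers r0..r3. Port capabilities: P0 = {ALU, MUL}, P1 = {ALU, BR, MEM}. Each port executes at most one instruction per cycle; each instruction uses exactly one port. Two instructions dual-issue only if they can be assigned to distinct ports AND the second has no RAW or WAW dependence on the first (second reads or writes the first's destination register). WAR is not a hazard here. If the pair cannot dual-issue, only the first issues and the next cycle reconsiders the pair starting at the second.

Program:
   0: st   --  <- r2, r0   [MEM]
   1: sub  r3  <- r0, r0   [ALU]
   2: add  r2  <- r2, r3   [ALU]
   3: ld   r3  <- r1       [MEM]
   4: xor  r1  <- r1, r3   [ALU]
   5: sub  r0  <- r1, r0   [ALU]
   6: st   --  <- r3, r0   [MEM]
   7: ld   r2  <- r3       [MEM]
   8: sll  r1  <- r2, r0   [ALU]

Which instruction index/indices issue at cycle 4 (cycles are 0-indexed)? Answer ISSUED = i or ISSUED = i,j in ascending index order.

#0 head=0: st;sub i0+i1 dual
#1 head=2: add;ld i2+i3 dual
#2 head=4: xor i4 RAW r1
#3 head=5: sub i5 RAW r0
#4 head=6: st i6 no-port MEM/MEM
#5 head=7: ld i7 RAW r2
#6 head=8: sll i8 tail

ISSUED = 6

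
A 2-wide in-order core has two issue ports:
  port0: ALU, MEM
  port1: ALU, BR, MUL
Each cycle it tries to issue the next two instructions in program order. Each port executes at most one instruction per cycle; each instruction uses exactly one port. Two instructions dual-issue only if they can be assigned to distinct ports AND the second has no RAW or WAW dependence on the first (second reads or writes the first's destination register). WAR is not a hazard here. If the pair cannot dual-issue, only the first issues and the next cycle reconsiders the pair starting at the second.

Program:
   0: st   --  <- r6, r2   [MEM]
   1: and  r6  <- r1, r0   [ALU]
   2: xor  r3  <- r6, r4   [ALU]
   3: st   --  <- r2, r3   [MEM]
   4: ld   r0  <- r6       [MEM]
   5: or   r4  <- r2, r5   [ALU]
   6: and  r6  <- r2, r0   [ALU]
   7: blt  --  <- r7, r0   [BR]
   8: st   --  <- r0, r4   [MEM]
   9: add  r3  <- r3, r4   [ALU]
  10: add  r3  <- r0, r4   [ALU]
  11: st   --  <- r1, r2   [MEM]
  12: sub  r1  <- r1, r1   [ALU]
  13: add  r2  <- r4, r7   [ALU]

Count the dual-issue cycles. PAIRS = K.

PAIRS = 6

[0] i0&i1  st/and  -- dual
[1] i2  xor  -- RAW r3
[2] i3  st  -- no-port MEM/MEM
[3] i4&i5  ld/or  -- dual
[4] i6&i7  and/blt  -- dual
[5] i8&i9  st/add  -- dual
[6] i10&i11  add/st  -- dual
[7] i12&i13  sub/add  -- dual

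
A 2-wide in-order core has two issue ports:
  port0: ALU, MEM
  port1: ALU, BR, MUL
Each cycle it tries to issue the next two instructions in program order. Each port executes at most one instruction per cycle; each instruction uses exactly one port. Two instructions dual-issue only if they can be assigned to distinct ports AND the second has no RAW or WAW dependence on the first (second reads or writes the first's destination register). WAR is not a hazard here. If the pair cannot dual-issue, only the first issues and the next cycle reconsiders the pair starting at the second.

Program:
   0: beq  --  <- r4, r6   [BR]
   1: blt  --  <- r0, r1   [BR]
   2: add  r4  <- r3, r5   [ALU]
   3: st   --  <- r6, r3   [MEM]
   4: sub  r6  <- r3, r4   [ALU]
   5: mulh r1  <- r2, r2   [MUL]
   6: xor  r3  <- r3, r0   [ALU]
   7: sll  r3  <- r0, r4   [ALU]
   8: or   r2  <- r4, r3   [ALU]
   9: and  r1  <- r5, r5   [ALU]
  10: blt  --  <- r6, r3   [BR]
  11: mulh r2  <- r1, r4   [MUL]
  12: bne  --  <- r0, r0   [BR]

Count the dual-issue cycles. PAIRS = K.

PAIRS = 4

  cy0 -> i0 (beq.BR) no-port BR/BR
  cy1 -> i1,i2 (blt.BR;add.ALU) dual
  cy2 -> i3,i4 (st.MEM;sub.ALU) dual
  cy3 -> i5,i6 (mulh.MUL;xor.ALU) dual
  cy4 -> i7 (sll.ALU) RAW r3
  cy5 -> i8,i9 (or.ALU;and.ALU) dual
  cy6 -> i10 (blt.BR) no-port BR/MUL
  cy7 -> i11 (mulh.MUL) no-port MUL/BR
  cy8 -> i12 (bne.BR) tail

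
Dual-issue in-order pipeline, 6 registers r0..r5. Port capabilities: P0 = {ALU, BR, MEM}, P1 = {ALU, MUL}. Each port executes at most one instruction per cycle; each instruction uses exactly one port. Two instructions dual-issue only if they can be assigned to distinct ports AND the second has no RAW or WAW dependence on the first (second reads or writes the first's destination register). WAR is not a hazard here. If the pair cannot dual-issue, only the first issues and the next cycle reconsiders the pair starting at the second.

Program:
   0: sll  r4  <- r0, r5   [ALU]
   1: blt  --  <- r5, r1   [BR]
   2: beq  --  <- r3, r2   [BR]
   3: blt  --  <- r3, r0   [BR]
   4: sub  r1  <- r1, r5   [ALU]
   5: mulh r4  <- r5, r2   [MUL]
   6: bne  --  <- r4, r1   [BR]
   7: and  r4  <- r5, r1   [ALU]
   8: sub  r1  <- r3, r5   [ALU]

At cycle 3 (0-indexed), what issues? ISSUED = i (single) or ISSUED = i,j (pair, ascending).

0. sll+blt @i0+i1  | dual
1. beq @i2  | no-port BR/BR
2. blt+sub @i3+i4  | dual
3. mulh @i5  | RAW r4
4. bne+and @i6+i7  | dual
5. sub @i8  | tail

ISSUED = 5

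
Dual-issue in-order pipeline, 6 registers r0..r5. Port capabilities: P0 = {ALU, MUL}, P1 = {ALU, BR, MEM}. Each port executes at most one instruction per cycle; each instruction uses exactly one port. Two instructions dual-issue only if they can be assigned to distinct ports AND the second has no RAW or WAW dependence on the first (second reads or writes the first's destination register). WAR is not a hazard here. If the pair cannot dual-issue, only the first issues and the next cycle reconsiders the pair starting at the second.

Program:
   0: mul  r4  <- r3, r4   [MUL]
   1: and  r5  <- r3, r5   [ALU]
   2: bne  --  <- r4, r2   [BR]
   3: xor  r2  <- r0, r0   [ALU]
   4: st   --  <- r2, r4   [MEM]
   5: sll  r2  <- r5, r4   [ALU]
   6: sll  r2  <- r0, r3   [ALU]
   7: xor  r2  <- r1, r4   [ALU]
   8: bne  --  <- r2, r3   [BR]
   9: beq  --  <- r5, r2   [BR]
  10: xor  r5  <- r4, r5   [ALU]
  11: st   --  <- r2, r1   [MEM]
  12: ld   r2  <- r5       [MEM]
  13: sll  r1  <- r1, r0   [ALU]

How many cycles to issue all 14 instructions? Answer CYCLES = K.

CYCLES = 9

t=0 i0+i1:mul and ; dual
t=1 i2+i3:bne xor ; dual
t=2 i4+i5:st sll ; dual
t=3 i6:sll ; WAW r2
t=4 i7:xor ; RAW r2
t=5 i8:bne ; no-port BR/BR
t=6 i9+i10:beq xor ; dual
t=7 i11:st ; no-port MEM/MEM
t=8 i12+i13:ld sll ; dual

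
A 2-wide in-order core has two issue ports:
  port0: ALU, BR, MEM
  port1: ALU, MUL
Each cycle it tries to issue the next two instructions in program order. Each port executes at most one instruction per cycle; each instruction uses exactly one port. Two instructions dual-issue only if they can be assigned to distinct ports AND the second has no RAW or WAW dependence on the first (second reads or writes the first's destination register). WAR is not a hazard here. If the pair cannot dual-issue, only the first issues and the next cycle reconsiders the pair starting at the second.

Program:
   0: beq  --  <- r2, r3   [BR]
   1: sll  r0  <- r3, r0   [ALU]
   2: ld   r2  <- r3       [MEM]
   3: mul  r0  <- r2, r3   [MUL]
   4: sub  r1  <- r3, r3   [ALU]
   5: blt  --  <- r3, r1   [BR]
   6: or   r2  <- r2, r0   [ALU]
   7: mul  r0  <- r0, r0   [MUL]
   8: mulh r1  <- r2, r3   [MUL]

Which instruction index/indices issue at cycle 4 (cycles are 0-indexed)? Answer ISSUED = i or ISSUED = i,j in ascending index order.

t=0 i0/i1:beq sll ; pair
t=1 i2:ld ; RAW r2
t=2 i3/i4:mul sub ; pair
t=3 i5/i6:blt or ; pair
t=4 i7:mul ; no-port MUL/MUL
t=5 i8:mulh ; tail

ISSUED = 7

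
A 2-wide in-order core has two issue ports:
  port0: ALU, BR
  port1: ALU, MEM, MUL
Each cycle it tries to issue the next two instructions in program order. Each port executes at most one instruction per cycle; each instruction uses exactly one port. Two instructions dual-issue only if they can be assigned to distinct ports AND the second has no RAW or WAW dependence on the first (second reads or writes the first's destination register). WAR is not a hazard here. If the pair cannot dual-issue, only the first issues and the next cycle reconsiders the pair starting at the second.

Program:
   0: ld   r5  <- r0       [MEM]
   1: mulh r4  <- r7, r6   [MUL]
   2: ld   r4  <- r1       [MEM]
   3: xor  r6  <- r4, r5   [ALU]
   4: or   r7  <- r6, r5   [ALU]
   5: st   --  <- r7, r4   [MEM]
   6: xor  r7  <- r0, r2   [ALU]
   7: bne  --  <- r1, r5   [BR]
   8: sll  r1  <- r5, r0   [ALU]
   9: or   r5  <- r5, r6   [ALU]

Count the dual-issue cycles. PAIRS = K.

  cy0 -> i0 (ld.MEM) no-port MEM/MUL
  cy1 -> i1 (mulh.MUL) no-port MUL/MEM
  cy2 -> i2 (ld.MEM) RAW r4
  cy3 -> i3 (xor.ALU) RAW r6
  cy4 -> i4 (or.ALU) RAW r7
  cy5 -> i5/i6 (st.MEM/xor.ALU) 2-wide
  cy6 -> i7/i8 (bne.BR/sll.ALU) 2-wide
  cy7 -> i9 (or.ALU) tail

PAIRS = 2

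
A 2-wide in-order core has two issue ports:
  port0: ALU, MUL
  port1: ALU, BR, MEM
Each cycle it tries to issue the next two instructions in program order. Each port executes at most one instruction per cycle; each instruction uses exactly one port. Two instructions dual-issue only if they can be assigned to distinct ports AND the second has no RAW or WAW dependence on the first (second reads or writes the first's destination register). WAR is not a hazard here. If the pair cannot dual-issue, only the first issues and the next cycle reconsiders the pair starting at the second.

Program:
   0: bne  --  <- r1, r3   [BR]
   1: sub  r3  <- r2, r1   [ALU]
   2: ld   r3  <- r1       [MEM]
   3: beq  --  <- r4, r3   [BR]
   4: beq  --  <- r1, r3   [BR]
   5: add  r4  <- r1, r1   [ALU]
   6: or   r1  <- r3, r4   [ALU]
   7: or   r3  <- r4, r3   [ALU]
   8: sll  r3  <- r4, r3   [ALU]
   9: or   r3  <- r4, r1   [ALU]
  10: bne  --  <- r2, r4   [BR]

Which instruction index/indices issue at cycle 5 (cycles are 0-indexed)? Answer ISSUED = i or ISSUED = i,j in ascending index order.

[0] i0+i1  bne+sub  -- 2-wide
[1] i2  ld  -- no-port MEM/BR
[2] i3  beq  -- no-port BR/BR
[3] i4+i5  beq+add  -- 2-wide
[4] i6+i7  or+or  -- 2-wide
[5] i8  sll  -- WAW r3
[6] i9+i10  or+bne  -- 2-wide

ISSUED = 8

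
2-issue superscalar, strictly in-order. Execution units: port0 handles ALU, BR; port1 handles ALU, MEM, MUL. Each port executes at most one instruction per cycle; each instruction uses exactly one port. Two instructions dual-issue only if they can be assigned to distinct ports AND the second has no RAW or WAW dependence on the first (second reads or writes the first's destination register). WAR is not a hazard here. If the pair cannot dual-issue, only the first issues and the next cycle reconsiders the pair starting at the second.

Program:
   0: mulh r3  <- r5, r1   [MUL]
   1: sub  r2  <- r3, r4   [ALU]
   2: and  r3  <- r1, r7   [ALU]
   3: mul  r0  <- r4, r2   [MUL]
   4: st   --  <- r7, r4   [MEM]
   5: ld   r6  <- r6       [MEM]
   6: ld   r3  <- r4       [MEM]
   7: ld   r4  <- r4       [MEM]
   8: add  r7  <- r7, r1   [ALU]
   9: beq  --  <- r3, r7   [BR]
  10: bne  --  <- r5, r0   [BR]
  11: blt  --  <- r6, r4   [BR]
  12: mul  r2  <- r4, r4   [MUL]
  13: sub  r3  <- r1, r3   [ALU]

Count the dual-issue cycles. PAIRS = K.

  cy0 -> i0 (mulh.MUL) RAW r3
  cy1 -> i1+i2 (sub.ALU/and.ALU) pair
  cy2 -> i3 (mul.MUL) no-port MUL/MEM
  cy3 -> i4 (st.MEM) no-port MEM/MEM
  cy4 -> i5 (ld.MEM) no-port MEM/MEM
  cy5 -> i6 (ld.MEM) no-port MEM/MEM
  cy6 -> i7+i8 (ld.MEM/add.ALU) pair
  cy7 -> i9 (beq.BR) no-port BR/BR
  cy8 -> i10 (bne.BR) no-port BR/BR
  cy9 -> i11+i12 (blt.BR/mul.MUL) pair
  cy10 -> i13 (sub.ALU) tail

PAIRS = 3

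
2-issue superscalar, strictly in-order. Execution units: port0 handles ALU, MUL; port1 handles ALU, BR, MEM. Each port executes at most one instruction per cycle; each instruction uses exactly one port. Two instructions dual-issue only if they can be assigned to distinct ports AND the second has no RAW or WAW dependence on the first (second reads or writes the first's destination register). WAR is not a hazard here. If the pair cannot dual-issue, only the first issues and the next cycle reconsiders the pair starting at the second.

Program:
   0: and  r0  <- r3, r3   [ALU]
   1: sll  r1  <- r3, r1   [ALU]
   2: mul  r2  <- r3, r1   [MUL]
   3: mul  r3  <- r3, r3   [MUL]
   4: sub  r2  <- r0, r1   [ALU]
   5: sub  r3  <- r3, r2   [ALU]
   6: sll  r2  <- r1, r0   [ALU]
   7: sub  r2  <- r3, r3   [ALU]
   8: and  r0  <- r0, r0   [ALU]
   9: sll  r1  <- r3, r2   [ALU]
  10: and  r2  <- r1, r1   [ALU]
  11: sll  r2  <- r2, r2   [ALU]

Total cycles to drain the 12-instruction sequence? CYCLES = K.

CYCLES = 8

  cy0 -> i0+i1 (and.ALU sll.ALU) 2-wide
  cy1 -> i2 (mul.MUL) no-port MUL/MUL
  cy2 -> i3+i4 (mul.MUL sub.ALU) 2-wide
  cy3 -> i5+i6 (sub.ALU sll.ALU) 2-wide
  cy4 -> i7+i8 (sub.ALU and.ALU) 2-wide
  cy5 -> i9 (sll.ALU) RAW r1
  cy6 -> i10 (and.ALU) RAW+WAW r2
  cy7 -> i11 (sll.ALU) tail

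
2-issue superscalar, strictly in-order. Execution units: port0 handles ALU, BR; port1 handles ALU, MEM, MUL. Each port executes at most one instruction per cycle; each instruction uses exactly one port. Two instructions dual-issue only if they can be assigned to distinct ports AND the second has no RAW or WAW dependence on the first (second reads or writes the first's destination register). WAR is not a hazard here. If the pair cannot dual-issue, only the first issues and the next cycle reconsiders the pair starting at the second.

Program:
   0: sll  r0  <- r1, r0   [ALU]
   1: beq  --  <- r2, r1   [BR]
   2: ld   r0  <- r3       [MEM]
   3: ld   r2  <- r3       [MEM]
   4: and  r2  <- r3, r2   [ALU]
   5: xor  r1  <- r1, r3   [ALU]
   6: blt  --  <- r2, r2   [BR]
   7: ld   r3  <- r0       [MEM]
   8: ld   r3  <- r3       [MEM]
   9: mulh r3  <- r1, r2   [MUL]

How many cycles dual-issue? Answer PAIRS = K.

c0: i0&i1 sll beq  2-wide
c1: i2 ld  no-port MEM/MEM
c2: i3 ld  RAW+WAW r2
c3: i4&i5 and xor  2-wide
c4: i6&i7 blt ld  2-wide
c5: i8 ld  no-port MEM/MUL
c6: i9 mulh  tail

PAIRS = 3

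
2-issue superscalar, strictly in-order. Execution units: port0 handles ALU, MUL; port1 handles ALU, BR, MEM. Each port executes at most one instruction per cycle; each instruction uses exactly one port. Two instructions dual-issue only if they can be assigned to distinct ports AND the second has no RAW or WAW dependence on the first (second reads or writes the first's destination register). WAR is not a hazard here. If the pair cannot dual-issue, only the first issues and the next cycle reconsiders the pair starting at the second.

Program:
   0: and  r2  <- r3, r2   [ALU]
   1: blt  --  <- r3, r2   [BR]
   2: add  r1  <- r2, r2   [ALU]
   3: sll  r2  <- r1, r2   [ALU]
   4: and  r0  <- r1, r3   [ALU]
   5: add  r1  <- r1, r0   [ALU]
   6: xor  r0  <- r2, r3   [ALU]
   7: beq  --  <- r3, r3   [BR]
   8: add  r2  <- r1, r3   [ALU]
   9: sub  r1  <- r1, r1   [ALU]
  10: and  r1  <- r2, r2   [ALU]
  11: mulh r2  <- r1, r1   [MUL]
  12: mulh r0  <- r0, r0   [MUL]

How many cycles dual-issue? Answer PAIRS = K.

PAIRS = 4

  cy0 -> i0 (and.ALU) RAW r2
  cy1 -> i1/i2 (blt.BR/add.ALU) dual
  cy2 -> i3/i4 (sll.ALU/and.ALU) dual
  cy3 -> i5/i6 (add.ALU/xor.ALU) dual
  cy4 -> i7/i8 (beq.BR/add.ALU) dual
  cy5 -> i9 (sub.ALU) WAW r1
  cy6 -> i10 (and.ALU) RAW r1
  cy7 -> i11 (mulh.MUL) no-port MUL/MUL
  cy8 -> i12 (mulh.MUL) tail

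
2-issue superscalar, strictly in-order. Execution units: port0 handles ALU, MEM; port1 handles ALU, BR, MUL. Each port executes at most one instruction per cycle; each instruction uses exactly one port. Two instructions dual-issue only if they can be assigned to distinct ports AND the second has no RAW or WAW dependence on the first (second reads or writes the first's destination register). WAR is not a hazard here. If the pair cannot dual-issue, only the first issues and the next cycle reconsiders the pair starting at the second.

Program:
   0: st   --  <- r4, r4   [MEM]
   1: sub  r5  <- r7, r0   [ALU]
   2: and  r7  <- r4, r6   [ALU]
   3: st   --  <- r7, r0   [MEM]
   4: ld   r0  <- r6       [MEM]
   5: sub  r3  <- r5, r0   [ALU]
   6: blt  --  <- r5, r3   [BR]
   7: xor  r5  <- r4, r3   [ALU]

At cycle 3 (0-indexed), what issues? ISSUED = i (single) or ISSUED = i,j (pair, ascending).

[0] i0&i1  st;sub  -- dual
[1] i2  and  -- RAW r7
[2] i3  st  -- no-port MEM/MEM
[3] i4  ld  -- RAW r0
[4] i5  sub  -- RAW r3
[5] i6&i7  blt;xor  -- dual

ISSUED = 4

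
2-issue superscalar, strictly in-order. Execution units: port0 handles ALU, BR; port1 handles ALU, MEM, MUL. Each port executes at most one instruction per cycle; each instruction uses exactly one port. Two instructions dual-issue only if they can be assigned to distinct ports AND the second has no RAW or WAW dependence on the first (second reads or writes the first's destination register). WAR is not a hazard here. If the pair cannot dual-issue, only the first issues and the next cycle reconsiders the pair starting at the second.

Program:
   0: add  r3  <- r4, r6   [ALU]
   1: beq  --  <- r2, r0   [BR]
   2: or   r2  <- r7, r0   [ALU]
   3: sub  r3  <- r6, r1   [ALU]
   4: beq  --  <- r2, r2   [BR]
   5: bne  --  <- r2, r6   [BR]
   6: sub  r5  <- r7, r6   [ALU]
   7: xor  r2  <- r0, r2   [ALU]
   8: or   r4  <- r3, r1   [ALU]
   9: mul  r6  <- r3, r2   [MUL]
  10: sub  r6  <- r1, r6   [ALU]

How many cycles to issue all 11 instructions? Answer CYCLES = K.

CYCLES = 7

t=0 i0/i1:add.ALU/beq.BR ; dual
t=1 i2/i3:or.ALU/sub.ALU ; dual
t=2 i4:beq.BR ; no-port BR/BR
t=3 i5/i6:bne.BR/sub.ALU ; dual
t=4 i7/i8:xor.ALU/or.ALU ; dual
t=5 i9:mul.MUL ; RAW+WAW r6
t=6 i10:sub.ALU ; tail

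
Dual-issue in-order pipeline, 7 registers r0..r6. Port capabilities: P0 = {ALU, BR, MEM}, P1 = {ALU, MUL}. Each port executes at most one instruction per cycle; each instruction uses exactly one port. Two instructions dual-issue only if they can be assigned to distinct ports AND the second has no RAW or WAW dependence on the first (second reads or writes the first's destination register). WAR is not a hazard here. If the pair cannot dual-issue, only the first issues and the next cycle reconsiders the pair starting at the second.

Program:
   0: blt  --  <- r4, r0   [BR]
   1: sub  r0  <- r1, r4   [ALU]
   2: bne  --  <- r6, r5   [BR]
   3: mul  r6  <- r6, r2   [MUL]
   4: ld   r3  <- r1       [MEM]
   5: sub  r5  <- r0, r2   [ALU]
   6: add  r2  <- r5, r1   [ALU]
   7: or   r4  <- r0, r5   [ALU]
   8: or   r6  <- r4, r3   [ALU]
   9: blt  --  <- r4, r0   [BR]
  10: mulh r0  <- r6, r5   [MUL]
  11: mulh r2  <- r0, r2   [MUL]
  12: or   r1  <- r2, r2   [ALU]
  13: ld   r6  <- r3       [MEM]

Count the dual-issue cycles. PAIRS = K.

  cy0 -> i0&i1 (blt+sub) pair
  cy1 -> i2&i3 (bne+mul) pair
  cy2 -> i4&i5 (ld+sub) pair
  cy3 -> i6&i7 (add+or) pair
  cy4 -> i8&i9 (or+blt) pair
  cy5 -> i10 (mulh) no-port MUL/MUL
  cy6 -> i11 (mulh) RAW r2
  cy7 -> i12&i13 (or+ld) pair

PAIRS = 6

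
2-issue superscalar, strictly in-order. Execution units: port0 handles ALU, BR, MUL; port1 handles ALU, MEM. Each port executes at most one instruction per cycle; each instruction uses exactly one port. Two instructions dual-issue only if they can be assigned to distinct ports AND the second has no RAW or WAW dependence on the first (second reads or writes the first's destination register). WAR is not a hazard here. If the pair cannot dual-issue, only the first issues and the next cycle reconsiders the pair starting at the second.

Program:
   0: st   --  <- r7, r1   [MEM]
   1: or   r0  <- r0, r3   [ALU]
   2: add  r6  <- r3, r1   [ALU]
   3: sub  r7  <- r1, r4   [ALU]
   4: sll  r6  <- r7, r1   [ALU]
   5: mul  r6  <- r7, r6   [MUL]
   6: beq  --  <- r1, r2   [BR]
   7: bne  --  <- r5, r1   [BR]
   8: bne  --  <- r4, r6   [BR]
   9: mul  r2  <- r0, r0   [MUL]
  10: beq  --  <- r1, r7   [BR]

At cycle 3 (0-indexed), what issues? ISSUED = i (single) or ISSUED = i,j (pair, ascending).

0. st.MEM or.ALU @i0&i1  | pair
1. add.ALU sub.ALU @i2&i3  | pair
2. sll.ALU @i4  | RAW+WAW r6
3. mul.MUL @i5  | no-port MUL/BR
4. beq.BR @i6  | no-port BR/BR
5. bne.BR @i7  | no-port BR/BR
6. bne.BR @i8  | no-port BR/MUL
7. mul.MUL @i9  | no-port MUL/BR
8. beq.BR @i10  | tail

ISSUED = 5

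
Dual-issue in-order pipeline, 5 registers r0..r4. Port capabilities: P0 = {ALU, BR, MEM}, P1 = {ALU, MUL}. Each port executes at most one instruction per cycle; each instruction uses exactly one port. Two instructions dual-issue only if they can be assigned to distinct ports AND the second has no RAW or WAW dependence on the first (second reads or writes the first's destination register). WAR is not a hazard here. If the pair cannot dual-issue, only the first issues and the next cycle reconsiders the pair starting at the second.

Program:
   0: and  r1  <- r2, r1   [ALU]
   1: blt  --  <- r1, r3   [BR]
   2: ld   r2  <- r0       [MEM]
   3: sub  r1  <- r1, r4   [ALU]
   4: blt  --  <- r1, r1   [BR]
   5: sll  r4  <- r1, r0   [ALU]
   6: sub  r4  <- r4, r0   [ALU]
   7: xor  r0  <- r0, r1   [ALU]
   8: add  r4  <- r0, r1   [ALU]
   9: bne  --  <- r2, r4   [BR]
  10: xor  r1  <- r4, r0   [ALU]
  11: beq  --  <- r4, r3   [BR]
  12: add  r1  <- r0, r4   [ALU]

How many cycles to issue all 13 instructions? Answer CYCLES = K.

CYCLES = 8

0. and.ALU @i0  | RAW r1
1. blt.BR @i1  | no-port BR/MEM
2. ld.MEM/sub.ALU @i2,i3  | 2-wide
3. blt.BR/sll.ALU @i4,i5  | 2-wide
4. sub.ALU/xor.ALU @i6,i7  | 2-wide
5. add.ALU @i8  | RAW r4
6. bne.BR/xor.ALU @i9,i10  | 2-wide
7. beq.BR/add.ALU @i11,i12  | 2-wide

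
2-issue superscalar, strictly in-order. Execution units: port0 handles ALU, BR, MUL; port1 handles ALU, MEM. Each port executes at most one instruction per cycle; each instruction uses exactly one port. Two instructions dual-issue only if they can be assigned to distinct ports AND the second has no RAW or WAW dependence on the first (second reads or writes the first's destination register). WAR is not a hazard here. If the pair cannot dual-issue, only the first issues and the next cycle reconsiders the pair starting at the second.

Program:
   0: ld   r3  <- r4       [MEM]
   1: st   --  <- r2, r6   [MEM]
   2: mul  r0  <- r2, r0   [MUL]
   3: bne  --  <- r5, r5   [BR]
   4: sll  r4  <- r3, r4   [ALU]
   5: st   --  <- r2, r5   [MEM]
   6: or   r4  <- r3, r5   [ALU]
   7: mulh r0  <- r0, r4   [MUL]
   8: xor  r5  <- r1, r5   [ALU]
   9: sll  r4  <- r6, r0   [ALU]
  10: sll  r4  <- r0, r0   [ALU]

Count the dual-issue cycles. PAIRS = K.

PAIRS = 4

  cy0 -> i0 (ld) no-port MEM/MEM
  cy1 -> i1&i2 (st;mul) dual
  cy2 -> i3&i4 (bne;sll) dual
  cy3 -> i5&i6 (st;or) dual
  cy4 -> i7&i8 (mulh;xor) dual
  cy5 -> i9 (sll) WAW r4
  cy6 -> i10 (sll) tail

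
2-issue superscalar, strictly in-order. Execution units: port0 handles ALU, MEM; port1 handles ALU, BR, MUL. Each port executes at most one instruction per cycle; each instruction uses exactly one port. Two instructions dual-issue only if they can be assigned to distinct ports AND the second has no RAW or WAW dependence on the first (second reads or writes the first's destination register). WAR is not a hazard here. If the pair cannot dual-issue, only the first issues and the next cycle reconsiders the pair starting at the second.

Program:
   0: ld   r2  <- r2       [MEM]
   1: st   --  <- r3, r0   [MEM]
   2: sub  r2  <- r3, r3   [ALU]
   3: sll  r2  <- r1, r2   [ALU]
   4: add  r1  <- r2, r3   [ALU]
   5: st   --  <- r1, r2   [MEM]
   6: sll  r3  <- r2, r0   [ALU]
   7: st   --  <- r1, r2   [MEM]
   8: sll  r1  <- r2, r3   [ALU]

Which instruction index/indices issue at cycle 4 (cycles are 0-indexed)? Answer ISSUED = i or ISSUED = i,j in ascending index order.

ISSUED = 5,6

#0 head=0: ld.MEM i0 no-port MEM/MEM
#1 head=1: st.MEM+sub.ALU i1&i2 2-wide
#2 head=3: sll.ALU i3 RAW r2
#3 head=4: add.ALU i4 RAW r1
#4 head=5: st.MEM+sll.ALU i5&i6 2-wide
#5 head=7: st.MEM+sll.ALU i7&i8 2-wide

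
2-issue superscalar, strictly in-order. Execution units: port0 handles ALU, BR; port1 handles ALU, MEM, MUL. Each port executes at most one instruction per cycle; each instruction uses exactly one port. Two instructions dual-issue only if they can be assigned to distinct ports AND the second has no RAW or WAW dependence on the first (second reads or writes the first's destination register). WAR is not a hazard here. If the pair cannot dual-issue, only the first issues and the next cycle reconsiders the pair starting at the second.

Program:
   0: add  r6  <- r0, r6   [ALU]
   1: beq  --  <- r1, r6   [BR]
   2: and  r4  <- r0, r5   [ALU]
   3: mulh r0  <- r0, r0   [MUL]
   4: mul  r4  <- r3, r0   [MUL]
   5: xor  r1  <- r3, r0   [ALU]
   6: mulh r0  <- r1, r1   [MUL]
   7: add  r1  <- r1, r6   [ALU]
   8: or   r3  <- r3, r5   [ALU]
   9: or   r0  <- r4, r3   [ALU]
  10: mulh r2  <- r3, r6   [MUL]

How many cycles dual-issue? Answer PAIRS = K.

PAIRS = 4

c0: i0 add.ALU  RAW r6
c1: i1&i2 beq.BR;and.ALU  pair
c2: i3 mulh.MUL  no-port MUL/MUL
c3: i4&i5 mul.MUL;xor.ALU  pair
c4: i6&i7 mulh.MUL;add.ALU  pair
c5: i8 or.ALU  RAW r3
c6: i9&i10 or.ALU;mulh.MUL  pair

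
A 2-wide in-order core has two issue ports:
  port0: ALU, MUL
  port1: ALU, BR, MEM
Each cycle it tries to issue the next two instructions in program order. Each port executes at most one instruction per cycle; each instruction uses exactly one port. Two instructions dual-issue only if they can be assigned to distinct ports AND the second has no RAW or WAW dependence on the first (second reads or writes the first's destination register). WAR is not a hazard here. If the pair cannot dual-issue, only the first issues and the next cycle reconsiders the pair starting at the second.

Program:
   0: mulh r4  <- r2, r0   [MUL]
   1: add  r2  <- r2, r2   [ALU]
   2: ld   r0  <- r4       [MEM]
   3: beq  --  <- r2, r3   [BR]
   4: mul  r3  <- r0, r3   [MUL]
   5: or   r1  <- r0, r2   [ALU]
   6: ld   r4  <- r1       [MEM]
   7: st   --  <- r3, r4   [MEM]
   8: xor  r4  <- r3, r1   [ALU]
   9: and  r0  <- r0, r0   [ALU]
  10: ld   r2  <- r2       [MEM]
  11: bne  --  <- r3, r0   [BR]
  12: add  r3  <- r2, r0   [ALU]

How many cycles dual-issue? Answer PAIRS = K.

#0 head=0: mulh.MUL;add.ALU i0,i1 dual
#1 head=2: ld.MEM i2 no-port MEM/BR
#2 head=3: beq.BR;mul.MUL i3,i4 dual
#3 head=5: or.ALU i5 RAW r1
#4 head=6: ld.MEM i6 no-port MEM/MEM
#5 head=7: st.MEM;xor.ALU i7,i8 dual
#6 head=9: and.ALU;ld.MEM i9,i10 dual
#7 head=11: bne.BR;add.ALU i11,i12 dual

PAIRS = 5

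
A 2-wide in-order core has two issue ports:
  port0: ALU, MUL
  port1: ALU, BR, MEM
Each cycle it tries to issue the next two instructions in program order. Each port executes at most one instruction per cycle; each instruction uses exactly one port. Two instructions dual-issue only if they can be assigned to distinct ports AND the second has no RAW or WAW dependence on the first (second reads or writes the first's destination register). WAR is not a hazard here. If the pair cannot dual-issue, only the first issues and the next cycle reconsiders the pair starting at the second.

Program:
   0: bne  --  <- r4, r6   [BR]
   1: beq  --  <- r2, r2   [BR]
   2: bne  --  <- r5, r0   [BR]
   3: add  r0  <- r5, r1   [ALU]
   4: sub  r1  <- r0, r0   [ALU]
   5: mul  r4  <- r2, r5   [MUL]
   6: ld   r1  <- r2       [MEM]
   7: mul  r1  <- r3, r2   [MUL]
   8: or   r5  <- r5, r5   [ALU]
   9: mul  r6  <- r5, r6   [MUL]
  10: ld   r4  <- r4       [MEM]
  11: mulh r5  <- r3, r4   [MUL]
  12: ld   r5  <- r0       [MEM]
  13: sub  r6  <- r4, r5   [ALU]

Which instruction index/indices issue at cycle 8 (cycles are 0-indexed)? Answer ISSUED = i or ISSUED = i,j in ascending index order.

ISSUED = 12

t=0 i0:bne ; no-port BR/BR
t=1 i1:beq ; no-port BR/BR
t=2 i2&i3:bne;add ; dual
t=3 i4&i5:sub;mul ; dual
t=4 i6:ld ; WAW r1
t=5 i7&i8:mul;or ; dual
t=6 i9&i10:mul;ld ; dual
t=7 i11:mulh ; WAW r5
t=8 i12:ld ; RAW r5
t=9 i13:sub ; tail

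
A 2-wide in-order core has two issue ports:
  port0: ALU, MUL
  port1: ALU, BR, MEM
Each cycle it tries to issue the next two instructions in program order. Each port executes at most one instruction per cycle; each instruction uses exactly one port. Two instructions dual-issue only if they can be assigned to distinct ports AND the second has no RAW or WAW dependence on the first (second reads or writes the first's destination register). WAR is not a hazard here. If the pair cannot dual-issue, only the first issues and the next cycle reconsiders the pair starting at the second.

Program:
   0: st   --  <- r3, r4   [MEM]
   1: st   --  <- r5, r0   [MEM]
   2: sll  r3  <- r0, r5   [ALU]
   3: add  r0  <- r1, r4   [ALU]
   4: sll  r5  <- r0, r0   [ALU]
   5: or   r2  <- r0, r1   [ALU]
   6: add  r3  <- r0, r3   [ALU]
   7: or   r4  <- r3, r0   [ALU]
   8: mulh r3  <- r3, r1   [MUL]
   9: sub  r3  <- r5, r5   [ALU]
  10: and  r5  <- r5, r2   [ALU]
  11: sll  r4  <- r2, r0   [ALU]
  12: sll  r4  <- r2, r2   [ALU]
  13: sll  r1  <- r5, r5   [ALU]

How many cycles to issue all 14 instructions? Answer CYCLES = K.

#0 head=0: st i0 no-port MEM/MEM
#1 head=1: st/sll i1+i2 pair
#2 head=3: add i3 RAW r0
#3 head=4: sll/or i4+i5 pair
#4 head=6: add i6 RAW r3
#5 head=7: or/mulh i7+i8 pair
#6 head=9: sub/and i9+i10 pair
#7 head=11: sll i11 WAW r4
#8 head=12: sll/sll i12+i13 pair

CYCLES = 9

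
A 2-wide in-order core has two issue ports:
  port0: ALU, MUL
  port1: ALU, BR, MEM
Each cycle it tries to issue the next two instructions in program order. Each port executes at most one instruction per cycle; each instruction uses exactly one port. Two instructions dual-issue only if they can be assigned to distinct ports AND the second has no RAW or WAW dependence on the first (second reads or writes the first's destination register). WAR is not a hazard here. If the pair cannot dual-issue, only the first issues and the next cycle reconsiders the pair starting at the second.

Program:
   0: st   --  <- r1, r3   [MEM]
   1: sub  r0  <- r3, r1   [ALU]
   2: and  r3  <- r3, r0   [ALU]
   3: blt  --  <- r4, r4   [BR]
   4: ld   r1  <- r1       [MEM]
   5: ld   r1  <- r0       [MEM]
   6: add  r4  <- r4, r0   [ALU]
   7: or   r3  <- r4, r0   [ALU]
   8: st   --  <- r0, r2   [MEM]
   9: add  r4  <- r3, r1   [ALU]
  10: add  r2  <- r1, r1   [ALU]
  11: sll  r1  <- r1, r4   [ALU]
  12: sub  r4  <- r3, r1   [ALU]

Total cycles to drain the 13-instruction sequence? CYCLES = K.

c0: i0+i1 st.MEM/sub.ALU  pair
c1: i2+i3 and.ALU/blt.BR  pair
c2: i4 ld.MEM  no-port MEM/MEM
c3: i5+i6 ld.MEM/add.ALU  pair
c4: i7+i8 or.ALU/st.MEM  pair
c5: i9+i10 add.ALU/add.ALU  pair
c6: i11 sll.ALU  RAW r1
c7: i12 sub.ALU  tail

CYCLES = 8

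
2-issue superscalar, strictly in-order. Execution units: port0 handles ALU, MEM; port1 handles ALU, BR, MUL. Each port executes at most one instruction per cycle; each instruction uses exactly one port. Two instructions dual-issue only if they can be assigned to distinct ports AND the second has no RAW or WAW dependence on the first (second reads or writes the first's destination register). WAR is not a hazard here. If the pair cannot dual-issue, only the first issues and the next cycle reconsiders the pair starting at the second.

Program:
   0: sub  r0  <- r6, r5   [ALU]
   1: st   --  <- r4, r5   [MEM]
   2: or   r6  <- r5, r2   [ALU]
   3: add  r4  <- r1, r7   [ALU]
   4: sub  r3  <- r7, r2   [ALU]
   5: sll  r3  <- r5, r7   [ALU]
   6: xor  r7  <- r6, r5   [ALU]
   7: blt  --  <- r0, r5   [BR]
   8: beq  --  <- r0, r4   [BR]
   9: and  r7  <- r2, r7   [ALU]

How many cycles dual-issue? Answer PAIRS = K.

c0: i0/i1 sub.ALU+st.MEM  2-wide
c1: i2/i3 or.ALU+add.ALU  2-wide
c2: i4 sub.ALU  WAW r3
c3: i5/i6 sll.ALU+xor.ALU  2-wide
c4: i7 blt.BR  no-port BR/BR
c5: i8/i9 beq.BR+and.ALU  2-wide

PAIRS = 4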